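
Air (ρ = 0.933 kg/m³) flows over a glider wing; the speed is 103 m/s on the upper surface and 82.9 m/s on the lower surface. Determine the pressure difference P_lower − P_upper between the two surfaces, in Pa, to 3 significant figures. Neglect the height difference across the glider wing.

ΔP = 1740 Pa

With negligible Δh, P + ½ρv² is constant, so P_low − P_up = ½ρ(v_up² − v_low²).
ΔP = ½·0.933·(103² − 82.9²) = 1740 Pa.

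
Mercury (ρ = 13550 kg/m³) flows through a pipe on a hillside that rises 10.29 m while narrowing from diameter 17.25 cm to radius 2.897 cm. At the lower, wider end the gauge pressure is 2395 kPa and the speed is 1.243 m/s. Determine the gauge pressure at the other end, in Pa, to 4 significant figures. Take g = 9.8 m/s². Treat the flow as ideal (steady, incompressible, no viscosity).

Continuity gives A₁v₁ = A₂v₂, so v₂ = (233.7 cm²)/(26.37 cm²) × 1.243 m/s = 11.02 m/s.
Energy conservation along the streamline gives P₂ = P₁ − ½ρ(v₂² − v₁²) − ρg(h₂ − h₁).
P₂ = 2395000 + ½·13550·(1.243² − 11.02²) − 13550·9.8·(+10.29) = 2395000 + (-812000) − (1366000) = 216600 Pa.

P₂ = 216600 Pa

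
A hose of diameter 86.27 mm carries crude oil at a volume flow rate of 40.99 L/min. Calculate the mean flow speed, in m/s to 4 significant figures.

Q = 40.99 L/min = 0.0006832 m³/s.
v = Q/A = 0.0006832 / 0.005845 = 0.1169 m/s.

0.1169 m/s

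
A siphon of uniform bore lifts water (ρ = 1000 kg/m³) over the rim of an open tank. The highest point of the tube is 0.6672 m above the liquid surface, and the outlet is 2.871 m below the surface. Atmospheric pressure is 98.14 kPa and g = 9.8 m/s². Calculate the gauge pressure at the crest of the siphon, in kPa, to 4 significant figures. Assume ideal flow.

P_gauge ≈ -34.67 kPa

From the surface to the outlet (both open to atmosphere, surface at rest): v = √(2g·h_out) = √(2·9.8·2.871) = 7.501 m/s.
Continuity keeps v the same throughout the tube; from surface to crest, P_atm + 0 = P_top + ½ρv² + ρg·h_top.
P_top = 98140 − ½·1000·7.501² − 1000·9.8·0.6672 = 63470 Pa. So P_gauge = P_top − P_atm = -34670 Pa.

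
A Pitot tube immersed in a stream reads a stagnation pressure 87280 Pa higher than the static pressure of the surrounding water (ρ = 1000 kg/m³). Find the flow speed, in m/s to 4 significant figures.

v ≈ 13.21 m/s

At the stagnation point the flow is brought to rest, so Bernoulli gives P_stag − P_static = ½ρv².
v = √(2ΔP/ρ) = √(2·87280/1000) = 13.21 m/s.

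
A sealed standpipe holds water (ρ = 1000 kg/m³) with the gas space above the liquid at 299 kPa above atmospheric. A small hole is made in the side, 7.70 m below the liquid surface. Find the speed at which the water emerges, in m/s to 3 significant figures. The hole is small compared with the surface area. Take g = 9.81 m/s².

Take point 1 at the surface (v₁ ≈ 0) and point 2 at the hole (at atmospheric pressure). Bernoulli: P₁ + ρg h = P_atm + ½ρv₂².
With P₁ − P_atm = 299000 Pa, v₂ = √(2gh + 2ΔP/ρ) = √(2·9.81·7.70 + 2·299000/1000) = 27.4 m/s.

v ≈ 27.4 m/s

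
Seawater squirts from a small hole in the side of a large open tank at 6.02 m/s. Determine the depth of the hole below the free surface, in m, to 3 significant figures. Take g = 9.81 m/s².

Torricelli: v = √(2gh), so h = v²/(2g).
h = 6.02²/(2·9.81) = 36.2/19.62 = 1.85 m.

h = 1.85 m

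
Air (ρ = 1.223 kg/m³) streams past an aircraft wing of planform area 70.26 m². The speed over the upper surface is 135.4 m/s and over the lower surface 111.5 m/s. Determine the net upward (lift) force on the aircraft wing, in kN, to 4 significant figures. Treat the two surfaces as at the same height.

The faster flow above has the lower pressure; Bernoulli (same height) gives ΔP = ½ρ(v_up² − v_low²).
ΔP = ½·1.223·(135.4² − 111.5²) = 3608 Pa.
Lift = ΔP · A = 3608 × 70.26 = 253500 N.

F = 253.5 kN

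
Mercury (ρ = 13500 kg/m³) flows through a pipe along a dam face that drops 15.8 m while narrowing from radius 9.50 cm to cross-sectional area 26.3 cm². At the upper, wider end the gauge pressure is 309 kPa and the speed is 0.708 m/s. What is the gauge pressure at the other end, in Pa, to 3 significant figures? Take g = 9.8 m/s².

Mass conservation (A₁v₁ = A₂v₂) gives v₂ = 0.708 × 284/26.3 = 7.63 m/s.
Bernoulli: P₁ + ½ρv₁² + ρg h₁ = P₂ + ½ρv₂² + ρg h₂, so P₂ = P₁ + ½ρ(v₁² − v₂²) − ρg(h₂ − h₁).
P₂ = 309000 + ½·13500·(0.708² − 7.63²) − 13500·9.8·(−15.8) = 309000 + (-390000) − (-2090000) = 2010000 Pa.

P₂ ≈ 2010000 Pa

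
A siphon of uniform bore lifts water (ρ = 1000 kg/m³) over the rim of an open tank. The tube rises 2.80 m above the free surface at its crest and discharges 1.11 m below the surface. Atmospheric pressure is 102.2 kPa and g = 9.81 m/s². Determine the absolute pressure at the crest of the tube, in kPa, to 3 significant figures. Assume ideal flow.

P_top ≈ 63.8 kPa

Bernoulli surface→outlet gives ½v² = g·h_out, so v = √(2·9.81·1.11) = 4.67 m/s.
The bore is uniform, so the speed at the crest is the same v. Bernoulli surface→crest: P_atm = P_top + ½ρv² + ρg·h_top.
P_top = 102200 − ½·1000·4.67² − 1000·9.81·2.80 = 63800 Pa.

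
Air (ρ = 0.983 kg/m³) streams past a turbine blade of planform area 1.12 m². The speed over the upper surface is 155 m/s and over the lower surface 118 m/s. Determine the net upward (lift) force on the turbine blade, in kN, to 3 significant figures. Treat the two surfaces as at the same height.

The faster flow above has the lower pressure; Bernoulli (same height) gives ΔP = ½ρ(v_up² − v_low²).
ΔP = ½·0.983·(155² − 118²) = 4960 Pa.
Lift = ΔP · A = 4960 × 1.12 = 5560 N.

F ≈ 5.56 kN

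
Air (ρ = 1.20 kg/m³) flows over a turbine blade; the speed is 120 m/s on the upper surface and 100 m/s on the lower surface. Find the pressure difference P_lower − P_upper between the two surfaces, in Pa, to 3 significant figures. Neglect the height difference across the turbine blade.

ΔP ≈ 2640 Pa

The pressure is lower where the speed is higher: ΔP = ½ρ(v_up² − v_low²).
ΔP = ½·1.20·(120² − 100²) = 2640 Pa.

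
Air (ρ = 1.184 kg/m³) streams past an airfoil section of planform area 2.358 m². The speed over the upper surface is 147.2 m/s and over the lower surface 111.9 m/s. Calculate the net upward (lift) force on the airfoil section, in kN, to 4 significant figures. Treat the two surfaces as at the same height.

From P + ½ρv² = const at equal height, P_low − P_up = ½ρ(v_up² − v_low²).
ΔP = ½·1.184·(147.2² − 111.9²) = 5415 Pa.
Lift = ΔP · A = 5415 × 2.358 = 12770 N.

F ≈ 12.77 kN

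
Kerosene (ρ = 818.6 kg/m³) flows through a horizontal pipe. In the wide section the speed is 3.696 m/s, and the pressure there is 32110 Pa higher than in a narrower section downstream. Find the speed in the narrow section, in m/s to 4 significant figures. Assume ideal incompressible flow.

v₂ = 9.597 m/s

With h₁ = h₂, rearranging Bernoulli gives v₂ = √(v₁² + 2ΔP/ρ).
v₂ = √(3.696² + 2·32110/818.6) = √(13.66 + 78.45) = 9.597 m/s.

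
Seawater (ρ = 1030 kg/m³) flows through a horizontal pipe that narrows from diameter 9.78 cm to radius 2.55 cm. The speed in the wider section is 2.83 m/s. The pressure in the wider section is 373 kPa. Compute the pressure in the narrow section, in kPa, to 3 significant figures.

P₂ ≈ 321 kPa

The volume flow rate is constant, so v₂ = (A₁/A₂)v₁ = (75.1/20.4)·2.83 = 10.4 m/s.
Along the horizontal streamline, P + ½ρv² is constant.
P₂ = P₁ − ½ρ(v₂² − v₁²) = 373000 − ½·1030·(10.4² − 2.83²) = 373000 − 51700 = 321000 Pa.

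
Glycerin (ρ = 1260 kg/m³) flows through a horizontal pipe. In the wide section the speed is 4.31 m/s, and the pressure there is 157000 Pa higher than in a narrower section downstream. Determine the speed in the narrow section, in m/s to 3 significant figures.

Horizontal Bernoulli: P₁ + ½ρv₁² = P₂ + ½ρv₂², so v₂² = v₁² + 2(P₁ − P₂)/ρ.
v₂ = √(4.31² + 2·157000/1260) = √(18.6 + 249) = 16.4 m/s.

v₂ ≈ 16.4 m/s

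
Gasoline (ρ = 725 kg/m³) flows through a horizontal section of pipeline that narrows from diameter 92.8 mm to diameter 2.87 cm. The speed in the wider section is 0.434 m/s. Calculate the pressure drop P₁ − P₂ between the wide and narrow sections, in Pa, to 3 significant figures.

ΔP ≈ 7400 Pa

By continuity, v₂ = v₁·A₁/A₂ = 0.434·(67.6/6.47) = 4.54 m/s.
With no height change, Bernoulli's equation is P₁ + ½ρv₁² = P₂ + ½ρv₂².
P₁ − P₂ = ½·725·(4.54² − 0.434²) = ½·725·20.4 = 7400 Pa.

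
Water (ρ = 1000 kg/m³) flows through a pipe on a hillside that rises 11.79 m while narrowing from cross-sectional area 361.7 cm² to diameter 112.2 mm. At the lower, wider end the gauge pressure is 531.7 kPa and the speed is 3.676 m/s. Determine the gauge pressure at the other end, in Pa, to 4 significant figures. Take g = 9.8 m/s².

Mass conservation (A₁v₁ = A₂v₂) gives v₂ = 3.676 × 361.7/98.87 = 13.45 m/s.
Bernoulli: P₁ + ½ρv₁² + ρg h₁ = P₂ + ½ρv₂² + ρg h₂, so P₂ = P₁ + ½ρ(v₁² − v₂²) − ρg(h₂ − h₁).
P₂ = 531700 + ½·1000·(3.676² − 13.45²) − 1000·9.8·(+11.79) = 531700 + (-83660) − (115500) = 332500 Pa.

P₂ ≈ 332500 Pa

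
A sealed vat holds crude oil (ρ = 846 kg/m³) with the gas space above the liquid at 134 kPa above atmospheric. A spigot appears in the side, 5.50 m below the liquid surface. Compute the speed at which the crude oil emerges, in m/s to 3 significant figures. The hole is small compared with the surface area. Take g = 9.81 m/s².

Take point 1 at the surface (v₁ ≈ 0) and point 2 at the hole (at atmospheric pressure). Bernoulli: P₁ + ρg h = P_atm + ½ρv₂².
With P₁ − P_atm = 134000 Pa, v₂ = √(2gh + 2ΔP/ρ) = √(2·9.81·5.50 + 2·134000/846) = 20.6 m/s.

v ≈ 20.6 m/s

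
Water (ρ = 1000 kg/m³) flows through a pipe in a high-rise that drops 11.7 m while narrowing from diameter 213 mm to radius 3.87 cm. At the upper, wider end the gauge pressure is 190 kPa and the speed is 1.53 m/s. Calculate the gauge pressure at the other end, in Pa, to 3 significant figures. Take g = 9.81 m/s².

P₂ ≈ 239000 Pa

The volume flow rate is constant, so v₂ = (A₁/A₂)v₁ = (356/47.1)·1.53 = 11.6 m/s.
Energy conservation along the streamline gives P₂ = P₁ − ½ρ(v₂² − v₁²) − ρg(h₂ − h₁).
P₂ = 190000 + ½·1000·(1.53² − 11.6²) − 1000·9.81·(−11.7) = 190000 + (-66000) − (-115000) = 239000 Pa.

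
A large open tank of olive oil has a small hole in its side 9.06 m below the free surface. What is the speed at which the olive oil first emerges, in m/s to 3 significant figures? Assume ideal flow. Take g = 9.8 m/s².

Bernoulli from surface to hole (P equal, v_surface ≈ 0): v = √(2gh) = √(2×9.8×9.06) = 13.3 m/s.

13.3 m/s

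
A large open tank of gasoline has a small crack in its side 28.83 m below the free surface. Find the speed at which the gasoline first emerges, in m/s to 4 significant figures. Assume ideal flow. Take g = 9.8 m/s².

v ≈ 23.77 m/s

Bernoulli from surface to hole (P equal, v_surface ≈ 0): v = √(2gh) = √(2×9.8×28.83) = 23.77 m/s.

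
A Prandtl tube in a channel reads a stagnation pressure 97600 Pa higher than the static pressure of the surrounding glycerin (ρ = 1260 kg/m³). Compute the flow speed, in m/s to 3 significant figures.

12.4 m/s

Bernoulli between the free stream and the stagnation point: ½ρv² = P_stag − P_static.
v = √(2ΔP/ρ) = √(2·97600/1260) = 12.4 m/s.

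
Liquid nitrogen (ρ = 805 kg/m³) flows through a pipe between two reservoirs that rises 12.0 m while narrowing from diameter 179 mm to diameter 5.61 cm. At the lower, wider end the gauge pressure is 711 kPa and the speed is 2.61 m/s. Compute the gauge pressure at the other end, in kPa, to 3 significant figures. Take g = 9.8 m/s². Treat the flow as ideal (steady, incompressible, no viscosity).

335 kPa

By continuity, v₂ = v₁·A₁/A₂ = 2.61·(252/24.7) = 26.6 m/s.
Applying Bernoulli between the two ends and solving for P₂: P₂ = P₁ + ½ρ(v₁² − v₂²) − ρgΔh.
P₂ = 711000 + ½·805·(2.61² − 26.6²) − 805·9.8·(+12.0) = 711000 + (-281000) − (94700) = 335000 Pa.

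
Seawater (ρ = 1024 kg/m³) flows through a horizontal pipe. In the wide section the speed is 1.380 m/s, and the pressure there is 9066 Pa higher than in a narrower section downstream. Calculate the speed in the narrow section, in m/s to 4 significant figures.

v₂ ≈ 4.428 m/s

Horizontal Bernoulli: P₁ + ½ρv₁² = P₂ + ½ρv₂², so v₂² = v₁² + 2(P₁ − P₂)/ρ.
v₂ = √(1.380² + 2·9066/1024) = √(1.904 + 17.71) = 4.428 m/s.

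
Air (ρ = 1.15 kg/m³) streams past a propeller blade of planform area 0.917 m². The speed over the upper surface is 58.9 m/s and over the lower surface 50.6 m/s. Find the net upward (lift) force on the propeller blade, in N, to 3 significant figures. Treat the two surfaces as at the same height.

F = 479 N

The faster flow above has the lower pressure; Bernoulli (same height) gives ΔP = ½ρ(v_up² − v_low²).
ΔP = ½·1.15·(58.9² − 50.6²) = 523 Pa.
Lift = ΔP · A = 523 × 0.917 = 479 N.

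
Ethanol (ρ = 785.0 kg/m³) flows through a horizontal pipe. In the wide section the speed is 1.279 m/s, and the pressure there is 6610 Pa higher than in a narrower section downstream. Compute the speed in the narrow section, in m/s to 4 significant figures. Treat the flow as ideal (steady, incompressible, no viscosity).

With h₁ = h₂, rearranging Bernoulli gives v₂ = √(v₁² + 2ΔP/ρ).
v₂ = √(1.279² + 2·6610/785.0) = √(1.636 + 16.84) = 4.298 m/s.

4.298 m/s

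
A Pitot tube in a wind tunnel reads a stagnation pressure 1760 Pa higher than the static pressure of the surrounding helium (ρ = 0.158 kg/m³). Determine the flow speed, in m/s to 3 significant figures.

149 m/s

Bernoulli between the free stream and the stagnation point: ½ρv² = P_stag − P_static.
v = √(2ΔP/ρ) = √(2·1760/0.158) = 149 m/s.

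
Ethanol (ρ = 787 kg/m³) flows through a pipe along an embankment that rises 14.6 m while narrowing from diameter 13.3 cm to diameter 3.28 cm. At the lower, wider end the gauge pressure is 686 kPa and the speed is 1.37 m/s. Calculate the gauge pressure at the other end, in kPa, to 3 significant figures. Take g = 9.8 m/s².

374 kPa

Continuity gives A₁v₁ = A₂v₂, so v₂ = (139 cm²)/(8.45 cm²) × 1.37 m/s = 22.5 m/s.
Energy conservation along the streamline gives P₂ = P₁ − ½ρ(v₂² − v₁²) − ρg(h₂ − h₁).
P₂ = 686000 + ½·787·(1.37² − 22.5²) − 787·9.8·(+14.6) = 686000 + (-199000) − (113000) = 374000 Pa.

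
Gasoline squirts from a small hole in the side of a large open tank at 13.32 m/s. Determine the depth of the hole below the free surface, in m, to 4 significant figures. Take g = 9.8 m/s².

Torricelli: v = √(2gh), so h = v²/(2g).
h = 13.32²/(2·9.8) = 177.4/19.60 = 9.052 m.

h ≈ 9.052 m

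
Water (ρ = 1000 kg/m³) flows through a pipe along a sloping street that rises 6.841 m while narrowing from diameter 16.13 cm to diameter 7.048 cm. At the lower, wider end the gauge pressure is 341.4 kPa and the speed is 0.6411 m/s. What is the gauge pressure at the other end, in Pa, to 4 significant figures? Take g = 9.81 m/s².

Continuity gives A₁v₁ = A₂v₂, so v₂ = (204.3 cm²)/(39.01 cm²) × 0.6411 m/s = 3.358 m/s.
Energy conservation along the streamline gives P₂ = P₁ − ½ρ(v₂² − v₁²) − ρg(h₂ − h₁).
P₂ = 341400 + ½·1000·(0.6411² − 3.358²) − 1000·9.81·(+6.841) = 341400 + (-5432) − (67110) = 268900 Pa.

P₂ ≈ 268900 Pa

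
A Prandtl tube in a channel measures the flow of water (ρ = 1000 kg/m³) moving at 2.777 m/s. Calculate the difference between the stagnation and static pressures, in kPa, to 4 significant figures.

ΔP ≈ 3.856 kPa

Bernoulli between the free stream and the stagnation point: ½ρv² = P_stag − P_static.
ΔP = ½·1000·2.777² = 3856 Pa.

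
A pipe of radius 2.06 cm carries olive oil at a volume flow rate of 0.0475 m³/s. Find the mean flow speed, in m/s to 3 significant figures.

v ≈ 35.6 m/s

Q = 0.0475 m³/s = 0.0475 m³/s.
v = Q/A = 0.0475 / 0.00133 = 35.6 m/s.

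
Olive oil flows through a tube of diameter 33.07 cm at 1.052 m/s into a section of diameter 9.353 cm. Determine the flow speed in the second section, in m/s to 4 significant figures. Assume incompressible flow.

13.15 m/s

Mass conservation (A₁v₁ = A₂v₂) gives v₂ = 1.052 × 858.9/68.71 = 13.15 m/s.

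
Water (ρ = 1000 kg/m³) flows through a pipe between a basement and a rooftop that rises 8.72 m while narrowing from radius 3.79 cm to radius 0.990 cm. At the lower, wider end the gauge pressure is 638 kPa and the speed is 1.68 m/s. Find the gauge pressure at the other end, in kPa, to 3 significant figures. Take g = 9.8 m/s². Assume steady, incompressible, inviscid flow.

Mass conservation (A₁v₁ = A₂v₂) gives v₂ = 1.68 × 45.1/3.08 = 24.6 m/s.
Energy conservation along the streamline gives P₂ = P₁ − ½ρ(v₂² − v₁²) − ρg(h₂ − h₁).
P₂ = 638000 + ½·1000·(1.68² − 24.6²) − 1000·9.8·(+8.72) = 638000 + (-302000) − (85500) = 251000 Pa.

251 kPa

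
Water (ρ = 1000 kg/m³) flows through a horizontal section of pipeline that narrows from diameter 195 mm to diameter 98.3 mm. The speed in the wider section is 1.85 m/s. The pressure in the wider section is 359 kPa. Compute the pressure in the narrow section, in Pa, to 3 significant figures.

P₂ ≈ 334000 Pa

Continuity gives A₁v₁ = A₂v₂, so v₂ = (299 cm²)/(75.9 cm²) × 1.85 m/s = 7.28 m/s.
Along the horizontal streamline, P + ½ρv² is constant.
P₂ = P₁ − ½ρ(v₂² − v₁²) = 359000 − ½·1000·(7.28² − 1.85²) = 359000 − 24800 = 334000 Pa.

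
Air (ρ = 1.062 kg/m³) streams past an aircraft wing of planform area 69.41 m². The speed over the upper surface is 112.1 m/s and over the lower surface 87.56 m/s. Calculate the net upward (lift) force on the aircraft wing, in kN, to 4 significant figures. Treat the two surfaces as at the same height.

F = 180.6 kN

The faster flow above has the lower pressure; Bernoulli (same height) gives ΔP = ½ρ(v_up² − v_low²).
ΔP = ½·1.062·(112.1² − 87.56²) = 2602 Pa.
Lift = ΔP · A = 2602 × 69.41 = 180600 N.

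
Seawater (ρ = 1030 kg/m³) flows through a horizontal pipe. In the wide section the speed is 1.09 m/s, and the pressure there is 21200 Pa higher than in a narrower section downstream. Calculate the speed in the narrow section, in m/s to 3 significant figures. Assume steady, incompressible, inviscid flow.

Along the level pipe P + ½ρv² is conserved, hence v₂² = v₁² + 2(P₁ − P₂)/ρ.
v₂ = √(1.09² + 2·21200/1030) = √(1.19 + 41.2) = 6.51 m/s.

v₂ ≈ 6.51 m/s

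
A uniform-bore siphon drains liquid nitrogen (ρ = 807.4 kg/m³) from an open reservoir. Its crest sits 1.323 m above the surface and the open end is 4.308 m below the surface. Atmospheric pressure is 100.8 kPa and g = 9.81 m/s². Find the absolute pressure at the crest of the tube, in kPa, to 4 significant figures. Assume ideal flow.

P_top ≈ 56.20 kPa

The outlet speed comes from Torricelli: v = √(2g·4.308) = 9.194 m/s.
The bore is uniform, so the speed at the crest is the same v. Bernoulli surface→crest: P_atm = P_top + ½ρv² + ρg·h_top.
P_top = 100800 − ½·807.4·9.194² − 807.4·9.81·1.323 = 56200 Pa.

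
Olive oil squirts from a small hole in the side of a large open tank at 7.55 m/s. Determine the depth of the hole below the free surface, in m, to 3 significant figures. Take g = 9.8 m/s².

Torricelli: v = √(2gh), so h = v²/(2g).
h = 7.55²/(2·9.8) = 57.0/19.60 = 2.91 m.

2.91 m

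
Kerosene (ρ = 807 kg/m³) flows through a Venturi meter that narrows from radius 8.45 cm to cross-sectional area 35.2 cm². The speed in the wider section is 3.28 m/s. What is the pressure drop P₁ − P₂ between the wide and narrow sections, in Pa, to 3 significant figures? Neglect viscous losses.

By continuity, v₂ = v₁·A₁/A₂ = 3.28·(224/35.2) = 20.9 m/s.
With no height change, Bernoulli's equation is P₁ + ½ρv₁² = P₂ + ½ρv₂².
P₁ − P₂ = ½·807·(20.9² − 3.28²) = ½·807·426 = 172000 Pa.

ΔP = 172000 Pa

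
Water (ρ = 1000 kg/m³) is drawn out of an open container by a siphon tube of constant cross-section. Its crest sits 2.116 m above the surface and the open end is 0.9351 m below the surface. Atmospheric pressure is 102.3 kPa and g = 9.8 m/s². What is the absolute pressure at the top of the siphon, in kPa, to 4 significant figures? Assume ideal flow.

From the surface to the outlet (both open to atmosphere, surface at rest): v = √(2g·h_out) = √(2·9.8·0.9351) = 4.281 m/s.
The bore is uniform, so the speed at the crest is the same v. Bernoulli surface→crest: P_atm = P_top + ½ρv² + ρg·h_top.
P_top = 102300 − ½·1000·4.281² − 1000·9.8·2.116 = 72400 Pa.

P_top = 72.40 kPa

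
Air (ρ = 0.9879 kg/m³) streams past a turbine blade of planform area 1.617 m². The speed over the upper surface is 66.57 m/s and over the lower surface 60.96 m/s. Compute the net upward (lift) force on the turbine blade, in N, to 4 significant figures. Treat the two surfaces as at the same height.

From P + ½ρv² = const at equal height, P_low − P_up = ½ρ(v_up² − v_low²).
ΔP = ½·0.9879·(66.57² − 60.96²) = 353.4 Pa.
Lift = ΔP · A = 353.4 × 1.617 = 571.4 N.

571.4 N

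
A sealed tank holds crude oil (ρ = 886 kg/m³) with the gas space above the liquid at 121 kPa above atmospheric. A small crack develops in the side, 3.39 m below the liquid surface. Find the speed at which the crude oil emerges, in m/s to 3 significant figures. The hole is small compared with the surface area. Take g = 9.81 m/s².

18.4 m/s

Take point 1 at the surface (v₁ ≈ 0) and point 2 at the hole (at atmospheric pressure). Bernoulli: P₁ + ρg h = P_atm + ½ρv₂².
With P₁ − P_atm = 121000 Pa, v₂ = √(2gh + 2ΔP/ρ) = √(2·9.81·3.39 + 2·121000/886) = 18.4 m/s.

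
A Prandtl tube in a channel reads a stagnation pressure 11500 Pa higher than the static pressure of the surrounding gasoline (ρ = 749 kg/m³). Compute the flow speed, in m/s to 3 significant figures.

v = 5.54 m/s

At the stagnation point the flow is brought to rest, so Bernoulli gives P_stag − P_static = ½ρv².
v = √(2ΔP/ρ) = √(2·11500/749) = 5.54 m/s.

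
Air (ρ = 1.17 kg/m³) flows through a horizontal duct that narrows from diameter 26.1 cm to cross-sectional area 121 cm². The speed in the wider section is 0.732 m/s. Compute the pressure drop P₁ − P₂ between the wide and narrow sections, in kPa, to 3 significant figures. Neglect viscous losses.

ΔP ≈ 0.00581 kPa

Continuity gives A₁v₁ = A₂v₂, so v₂ = (535 cm²)/(121 cm²) × 0.732 m/s = 3.24 m/s.
The pipe is horizontal, so Bernoulli reduces to P₁ + ½ρv₁² = P₂ + ½ρv₂².
P₁ − P₂ = ½·1.17·(3.24² − 0.732²) = ½·1.17·9.94 = 5.81 Pa.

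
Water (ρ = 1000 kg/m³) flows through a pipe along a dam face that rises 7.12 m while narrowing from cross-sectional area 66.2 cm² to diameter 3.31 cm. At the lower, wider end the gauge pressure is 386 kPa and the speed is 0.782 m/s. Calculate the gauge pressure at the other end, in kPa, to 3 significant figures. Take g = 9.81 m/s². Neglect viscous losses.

P₂ ≈ 298 kPa

Mass conservation (A₁v₁ = A₂v₂) gives v₂ = 0.782 × 66.2/8.60 = 6.02 m/s.
Bernoulli: P₁ + ½ρv₁² + ρg h₁ = P₂ + ½ρv₂² + ρg h₂, so P₂ = P₁ + ½ρ(v₁² − v₂²) − ρg(h₂ − h₁).
P₂ = 386000 + ½·1000·(0.782² − 6.02²) − 1000·9.81·(+7.12) = 386000 + (-17800) − (69800) = 298000 Pa.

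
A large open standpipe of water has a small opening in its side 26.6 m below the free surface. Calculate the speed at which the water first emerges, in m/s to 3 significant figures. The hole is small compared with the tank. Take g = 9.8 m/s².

Bernoulli from surface to hole (P equal, v_surface ≈ 0): v = √(2gh) = √(2×9.8×26.6) = 22.8 m/s.

v ≈ 22.8 m/s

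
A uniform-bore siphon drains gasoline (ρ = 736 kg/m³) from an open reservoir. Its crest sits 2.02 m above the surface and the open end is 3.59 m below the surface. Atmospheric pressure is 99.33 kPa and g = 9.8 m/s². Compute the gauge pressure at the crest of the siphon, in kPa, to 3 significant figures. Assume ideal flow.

Bernoulli surface→outlet gives ½v² = g·h_out, so v = √(2·9.8·3.59) = 8.39 m/s.
Continuity keeps v the same throughout the tube; from surface to crest, P_atm + 0 = P_top + ½ρv² + ρg·h_top.
P_top = 99330 − ½·736·8.39² − 736·9.8·2.02 = 58900 Pa. So P_gauge = P_top − P_atm = -40500 Pa.

P_gauge = -40.5 kPa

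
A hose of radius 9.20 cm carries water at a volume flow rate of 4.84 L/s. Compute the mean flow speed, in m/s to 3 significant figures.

v = 0.182 m/s

Q = 4.84 L/s = 0.00484 m³/s.
v = Q/A = 0.00484 / 0.0266 = 0.182 m/s.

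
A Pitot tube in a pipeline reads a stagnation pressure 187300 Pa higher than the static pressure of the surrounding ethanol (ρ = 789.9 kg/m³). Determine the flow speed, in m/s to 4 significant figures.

21.78 m/s

At the stagnation point the flow is brought to rest, so Bernoulli gives P_stag − P_static = ½ρv².
v = √(2ΔP/ρ) = √(2·187300/789.9) = 21.78 m/s.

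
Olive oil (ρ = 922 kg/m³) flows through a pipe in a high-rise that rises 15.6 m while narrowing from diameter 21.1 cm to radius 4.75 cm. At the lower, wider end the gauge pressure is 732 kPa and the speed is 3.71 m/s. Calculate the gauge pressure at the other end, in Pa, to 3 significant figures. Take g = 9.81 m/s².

The volume flow rate is constant, so v₂ = (A₁/A₂)v₁ = (350/70.9)·3.71 = 18.3 m/s.
Energy conservation along the streamline gives P₂ = P₁ − ½ρ(v₂² − v₁²) − ρg(h₂ − h₁).
P₂ = 732000 + ½·922·(3.71² − 18.3²) − 922·9.81·(+15.6) = 732000 + (-148000) − (141000) = 443000 Pa.

443000 Pa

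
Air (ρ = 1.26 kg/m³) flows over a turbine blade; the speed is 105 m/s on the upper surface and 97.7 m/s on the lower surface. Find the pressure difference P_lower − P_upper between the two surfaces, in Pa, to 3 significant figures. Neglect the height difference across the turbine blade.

ΔP ≈ 932 Pa

With negligible Δh, P + ½ρv² is constant, so P_low − P_up = ½ρ(v_up² − v_low²).
ΔP = ½·1.26·(105² − 97.7²) = 932 Pa.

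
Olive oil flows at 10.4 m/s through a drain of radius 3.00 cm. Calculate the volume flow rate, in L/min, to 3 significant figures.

Q = A·v = 0.00283 m² × 10.4 m/s = 0.0294 m³/s.
Converting: 0.0294 m³/s × 60000 = 1760 L/min.

Q ≈ 1760 L/min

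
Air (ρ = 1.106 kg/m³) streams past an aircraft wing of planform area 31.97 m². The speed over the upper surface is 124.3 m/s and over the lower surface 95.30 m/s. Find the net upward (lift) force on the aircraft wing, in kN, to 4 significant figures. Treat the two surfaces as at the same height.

From P + ½ρv² = const at equal height, P_low − P_up = ½ρ(v_up² − v_low²).
ΔP = ½·1.106·(124.3² − 95.30²) = 3522 Pa.
Lift = ΔP · A = 3522 × 31.97 = 112600 N.

F = 112.6 kN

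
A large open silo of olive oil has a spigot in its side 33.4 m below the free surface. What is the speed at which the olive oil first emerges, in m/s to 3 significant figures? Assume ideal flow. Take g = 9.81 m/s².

The surface is effectively still and both ends are open, so ½v² = gh and v = √(2·9.81·33.4) = 25.6 m/s.

v = 25.6 m/s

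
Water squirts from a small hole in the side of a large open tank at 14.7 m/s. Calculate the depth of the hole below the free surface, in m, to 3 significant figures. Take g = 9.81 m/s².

Torricelli: v = √(2gh), so h = v²/(2g).
h = 14.7²/(2·9.81) = 216/19.62 = 11.0 m.

h ≈ 11.0 m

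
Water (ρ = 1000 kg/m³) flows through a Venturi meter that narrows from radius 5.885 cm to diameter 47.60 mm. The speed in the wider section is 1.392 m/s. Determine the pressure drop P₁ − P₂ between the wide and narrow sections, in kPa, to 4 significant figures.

Mass conservation (A₁v₁ = A₂v₂) gives v₂ = 1.392 × 108.8/17.80 = 8.511 m/s.
Along the horizontal streamline, P + ½ρv² is constant.
P₁ − P₂ = ½·1000·(8.511² − 1.392²) = ½·1000·70.50 = 35250 Pa.

35.25 kPa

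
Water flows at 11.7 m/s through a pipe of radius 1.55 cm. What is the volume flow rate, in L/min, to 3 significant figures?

Q = A·v = 0.000755 m² × 11.7 m/s = 0.00883 m³/s.
Converting: 0.00883 m³/s × 60000 = 530 L/min.

Q ≈ 530 L/min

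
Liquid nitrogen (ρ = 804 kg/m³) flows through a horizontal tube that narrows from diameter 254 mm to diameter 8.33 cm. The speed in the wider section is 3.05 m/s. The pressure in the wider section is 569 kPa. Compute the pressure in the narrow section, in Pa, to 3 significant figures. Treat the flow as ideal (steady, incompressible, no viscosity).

P₂ = 249000 Pa

By continuity, v₂ = v₁·A₁/A₂ = 3.05·(507/54.5) = 28.4 m/s.
The pipe is horizontal, so Bernoulli reduces to P₁ + ½ρv₁² = P₂ + ½ρv₂².
P₂ = P₁ − ½ρ(v₂² − v₁²) = 569000 − ½·804·(28.4² − 3.05²) = 569000 − 320000 = 249000 Pa.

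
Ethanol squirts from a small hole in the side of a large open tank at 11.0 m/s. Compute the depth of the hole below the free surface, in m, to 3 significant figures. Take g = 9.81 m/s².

For a small hole in a large open tank, ½v² = gh, giving h = v²/(2g).
h = 11.0²/(2·9.81) = 121/19.62 = 6.17 m.

h = 6.17 m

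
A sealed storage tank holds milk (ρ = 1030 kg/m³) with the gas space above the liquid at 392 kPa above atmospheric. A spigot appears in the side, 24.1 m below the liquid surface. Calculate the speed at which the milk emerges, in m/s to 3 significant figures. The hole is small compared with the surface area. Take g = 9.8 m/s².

v ≈ 35.1 m/s

Take point 1 at the surface (v₁ ≈ 0) and point 2 at the hole (at atmospheric pressure). Bernoulli: P₁ + ρg h = P_atm + ½ρv₂².
With P₁ − P_atm = 392000 Pa, v₂ = √(2gh + 2ΔP/ρ) = √(2·9.8·24.1 + 2·392000/1030) = 35.1 m/s.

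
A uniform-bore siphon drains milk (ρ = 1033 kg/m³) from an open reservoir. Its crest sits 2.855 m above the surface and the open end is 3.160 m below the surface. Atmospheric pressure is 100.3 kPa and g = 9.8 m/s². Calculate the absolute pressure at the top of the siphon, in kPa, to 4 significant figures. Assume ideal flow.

The outlet speed comes from Torricelli: v = √(2g·3.160) = 7.870 m/s.
The bore is uniform, so the speed at the crest is the same v. Bernoulli surface→crest: P_atm = P_top + ½ρv² + ρg·h_top.
P_top = 100300 − ½·1033·7.870² − 1033·9.8·2.855 = 39410 Pa.

P_top ≈ 39.41 kPa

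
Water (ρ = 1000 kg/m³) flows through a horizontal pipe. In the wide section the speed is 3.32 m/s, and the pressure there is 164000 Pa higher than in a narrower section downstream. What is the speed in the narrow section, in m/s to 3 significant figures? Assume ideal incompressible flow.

Horizontal Bernoulli: P₁ + ½ρv₁² = P₂ + ½ρv₂², so v₂² = v₁² + 2(P₁ − P₂)/ρ.
v₂ = √(3.32² + 2·164000/1000) = √(11.0 + 328) = 18.4 m/s.

v₂ ≈ 18.4 m/s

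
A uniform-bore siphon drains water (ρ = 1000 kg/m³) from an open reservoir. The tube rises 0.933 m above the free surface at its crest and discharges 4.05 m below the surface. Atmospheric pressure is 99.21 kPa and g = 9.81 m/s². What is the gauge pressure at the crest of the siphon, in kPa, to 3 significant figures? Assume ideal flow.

The outlet speed comes from Torricelli: v = √(2g·4.05) = 8.91 m/s.
Continuity keeps v the same throughout the tube; from surface to crest, P_atm + 0 = P_top + ½ρv² + ρg·h_top.
P_top = 99210 − ½·1000·8.91² − 1000·9.81·0.933 = 50300 Pa. So P_gauge = P_top − P_atm = -48900 Pa.

P_gauge = -48.9 kPa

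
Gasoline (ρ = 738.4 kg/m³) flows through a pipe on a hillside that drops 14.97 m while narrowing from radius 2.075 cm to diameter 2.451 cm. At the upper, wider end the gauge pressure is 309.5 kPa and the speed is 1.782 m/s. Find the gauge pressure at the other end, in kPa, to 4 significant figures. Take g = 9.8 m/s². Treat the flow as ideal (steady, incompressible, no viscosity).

409.4 kPa

Mass conservation (A₁v₁ = A₂v₂) gives v₂ = 1.782 × 13.53/4.718 = 5.109 m/s.
Energy conservation along the streamline gives P₂ = P₁ − ½ρ(v₂² − v₁²) − ρg(h₂ − h₁).
P₂ = 309500 + ½·738.4·(1.782² − 5.109²) − 738.4·9.8·(−14.97) = 309500 + (-8464) − (-108300) = 409400 Pa.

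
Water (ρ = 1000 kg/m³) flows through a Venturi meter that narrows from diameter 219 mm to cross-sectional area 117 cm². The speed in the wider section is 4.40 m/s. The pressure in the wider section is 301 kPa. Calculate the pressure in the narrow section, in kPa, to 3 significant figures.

By continuity, v₂ = v₁·A₁/A₂ = 4.40·(377/117) = 14.2 m/s.
With no height change, Bernoulli's equation is P₁ + ½ρv₁² = P₂ + ½ρv₂².
P₂ = P₁ − ½ρ(v₂² − v₁²) = 301000 − ½·1000·(14.2² − 4.40²) = 301000 − 90700 = 210000 Pa.

P₂ = 210 kPa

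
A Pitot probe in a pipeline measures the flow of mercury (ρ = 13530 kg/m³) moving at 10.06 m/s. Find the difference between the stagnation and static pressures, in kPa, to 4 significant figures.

ΔP = 684.6 kPa

Bernoulli between the free stream and the stagnation point: ½ρv² = P_stag − P_static.
ΔP = ½·13530·10.06² = 684600 Pa.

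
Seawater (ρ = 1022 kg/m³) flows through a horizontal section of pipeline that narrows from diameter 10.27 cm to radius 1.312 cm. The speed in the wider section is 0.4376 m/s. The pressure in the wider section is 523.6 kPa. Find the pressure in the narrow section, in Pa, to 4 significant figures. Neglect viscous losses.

Continuity gives A₁v₁ = A₂v₂, so v₂ = (82.84 cm²)/(5.408 cm²) × 0.4376 m/s = 6.703 m/s.
The pipe is horizontal, so Bernoulli reduces to P₁ + ½ρv₁² = P₂ + ½ρv₂².
P₂ = P₁ − ½ρ(v₂² − v₁²) = 523600 − ½·1022·(6.703² − 0.4376²) = 523600 − 22860 = 500700 Pa.

P₂ = 500700 Pa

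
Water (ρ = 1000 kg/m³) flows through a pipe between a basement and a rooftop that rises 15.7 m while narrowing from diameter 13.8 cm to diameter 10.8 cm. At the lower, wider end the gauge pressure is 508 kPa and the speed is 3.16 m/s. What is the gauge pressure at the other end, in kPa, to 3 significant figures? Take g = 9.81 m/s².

P₂ ≈ 346 kPa

The volume flow rate is constant, so v₂ = (A₁/A₂)v₁ = (150/91.6)·3.16 = 5.16 m/s.
Energy conservation along the streamline gives P₂ = P₁ − ½ρ(v₂² − v₁²) − ρg(h₂ − h₁).
P₂ = 508000 + ½·1000·(3.16² − 5.16²) − 1000·9.81·(+15.7) = 508000 + (-8320) − (154000) = 346000 Pa.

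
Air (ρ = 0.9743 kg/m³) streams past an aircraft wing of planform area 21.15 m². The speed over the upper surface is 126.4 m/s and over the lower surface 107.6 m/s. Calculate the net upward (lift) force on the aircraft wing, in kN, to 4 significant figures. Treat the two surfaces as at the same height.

F = 45.33 kN

With equal heights on the two surfaces, Bernoulli gives P_lower − P_upper = ½ρ(v_upper² − v_lower²).
ΔP = ½·0.9743·(126.4² − 107.6²) = 2143 Pa.
Lift = ΔP · A = 2143 × 21.15 = 45330 N.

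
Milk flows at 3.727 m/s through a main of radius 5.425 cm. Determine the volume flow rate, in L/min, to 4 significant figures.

Q = A·v = 0.009246 m² × 3.727 m/s = 0.03446 m³/s.
Converting: 0.03446 m³/s × 60000 = 2068 L/min.

Q = 2068 L/min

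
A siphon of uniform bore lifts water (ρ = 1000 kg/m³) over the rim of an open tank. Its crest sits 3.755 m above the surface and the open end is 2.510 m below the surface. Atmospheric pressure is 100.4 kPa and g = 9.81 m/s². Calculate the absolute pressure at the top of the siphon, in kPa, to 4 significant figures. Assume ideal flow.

Bernoulli surface→outlet gives ½v² = g·h_out, so v = √(2·9.81·2.510) = 7.018 m/s.
Continuity keeps v the same throughout the tube; from surface to crest, P_atm + 0 = P_top + ½ρv² + ρg·h_top.
P_top = 100400 − ½·1000·7.018² − 1000·9.81·3.755 = 38940 Pa.

P_top ≈ 38.94 kPa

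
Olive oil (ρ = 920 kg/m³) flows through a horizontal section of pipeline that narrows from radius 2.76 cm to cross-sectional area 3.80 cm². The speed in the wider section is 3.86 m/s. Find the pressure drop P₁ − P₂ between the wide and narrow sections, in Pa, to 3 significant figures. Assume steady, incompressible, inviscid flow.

The volume flow rate is constant, so v₂ = (A₁/A₂)v₁ = (23.9/3.80)·3.86 = 24.3 m/s.
With no height change, Bernoulli's equation is P₁ + ½ρv₁² = P₂ + ½ρv₂².
P₁ − P₂ = ½·920·(24.3² − 3.86²) = ½·920·576 = 265000 Pa.

265000 Pa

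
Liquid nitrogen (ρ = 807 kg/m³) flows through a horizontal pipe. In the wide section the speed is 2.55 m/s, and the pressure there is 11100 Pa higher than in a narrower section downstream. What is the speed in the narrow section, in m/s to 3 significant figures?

5.83 m/s

Horizontal Bernoulli: P₁ + ½ρv₁² = P₂ + ½ρv₂², so v₂² = v₁² + 2(P₁ − P₂)/ρ.
v₂ = √(2.55² + 2·11100/807) = √(6.50 + 27.5) = 5.83 m/s.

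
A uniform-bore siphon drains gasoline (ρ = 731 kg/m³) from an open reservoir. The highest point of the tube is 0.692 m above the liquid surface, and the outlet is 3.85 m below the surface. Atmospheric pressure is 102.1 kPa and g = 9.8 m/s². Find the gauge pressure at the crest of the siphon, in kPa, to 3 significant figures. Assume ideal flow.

From the surface to the outlet (both open to atmosphere, surface at rest): v = √(2g·h_out) = √(2·9.8·3.85) = 8.69 m/s.
Continuity keeps v the same throughout the tube; from surface to crest, P_atm + 0 = P_top + ½ρv² + ρg·h_top.
P_top = 102100 − ½·731·8.69² − 731·9.8·0.692 = 69600 Pa. So P_gauge = P_top − P_atm = -32500 Pa.

P_gauge = -32.5 kPa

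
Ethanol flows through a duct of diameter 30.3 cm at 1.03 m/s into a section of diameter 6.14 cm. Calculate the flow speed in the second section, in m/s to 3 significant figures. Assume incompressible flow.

25.1 m/s

Mass conservation (A₁v₁ = A₂v₂) gives v₂ = 1.03 × 721/29.6 = 25.1 m/s.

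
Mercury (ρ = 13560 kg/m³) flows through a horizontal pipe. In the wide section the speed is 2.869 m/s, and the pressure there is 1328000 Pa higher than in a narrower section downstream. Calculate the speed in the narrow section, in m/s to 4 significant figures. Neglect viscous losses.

With h₁ = h₂, rearranging Bernoulli gives v₂ = √(v₁² + 2ΔP/ρ).
v₂ = √(2.869² + 2·1328000/13560) = √(8.231 + 195.9) = 14.29 m/s.

14.29 m/s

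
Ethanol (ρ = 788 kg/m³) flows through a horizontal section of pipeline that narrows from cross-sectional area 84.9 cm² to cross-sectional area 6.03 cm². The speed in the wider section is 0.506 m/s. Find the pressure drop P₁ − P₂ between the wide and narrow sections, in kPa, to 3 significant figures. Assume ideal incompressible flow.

19.9 kPa

Continuity gives A₁v₁ = A₂v₂, so v₂ = (84.9 cm²)/(6.03 cm²) × 0.506 m/s = 7.12 m/s.
Bernoulli (h₁ = h₂): P₁ − P₂ = ½ρ(v₂² − v₁²).
P₁ − P₂ = ½·788·(7.12² − 0.506²) = ½·788·50.5 = 19900 Pa.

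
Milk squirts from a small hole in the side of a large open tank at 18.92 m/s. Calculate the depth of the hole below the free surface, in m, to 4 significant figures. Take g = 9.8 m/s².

Inverting v = √(2gh) gives h = v² / 2g.
h = 18.92²/(2·9.8) = 358.0/19.60 = 18.26 m.

h ≈ 18.26 m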